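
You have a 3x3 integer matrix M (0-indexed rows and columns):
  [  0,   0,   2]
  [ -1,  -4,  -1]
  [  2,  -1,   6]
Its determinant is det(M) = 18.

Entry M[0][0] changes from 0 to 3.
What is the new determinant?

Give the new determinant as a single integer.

det is linear in row 0: changing M[0][0] by delta changes det by delta * cofactor(0,0).
Cofactor C_00 = (-1)^(0+0) * minor(0,0) = -25
Entry delta = 3 - 0 = 3
Det delta = 3 * -25 = -75
New det = 18 + -75 = -57

Answer: -57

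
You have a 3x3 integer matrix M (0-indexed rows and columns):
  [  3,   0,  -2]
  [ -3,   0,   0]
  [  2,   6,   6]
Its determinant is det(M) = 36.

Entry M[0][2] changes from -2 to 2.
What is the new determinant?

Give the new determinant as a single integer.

Answer: -36

Derivation:
det is linear in row 0: changing M[0][2] by delta changes det by delta * cofactor(0,2).
Cofactor C_02 = (-1)^(0+2) * minor(0,2) = -18
Entry delta = 2 - -2 = 4
Det delta = 4 * -18 = -72
New det = 36 + -72 = -36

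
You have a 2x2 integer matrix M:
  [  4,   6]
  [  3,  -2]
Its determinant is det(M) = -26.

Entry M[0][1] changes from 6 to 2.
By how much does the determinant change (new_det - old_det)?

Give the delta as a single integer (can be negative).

Cofactor C_01 = -3
Entry delta = 2 - 6 = -4
Det delta = entry_delta * cofactor = -4 * -3 = 12

Answer: 12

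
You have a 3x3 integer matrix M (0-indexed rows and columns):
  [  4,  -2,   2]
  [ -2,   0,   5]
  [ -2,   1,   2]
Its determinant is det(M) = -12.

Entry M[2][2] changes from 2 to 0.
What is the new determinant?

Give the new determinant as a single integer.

Answer: -4

Derivation:
det is linear in row 2: changing M[2][2] by delta changes det by delta * cofactor(2,2).
Cofactor C_22 = (-1)^(2+2) * minor(2,2) = -4
Entry delta = 0 - 2 = -2
Det delta = -2 * -4 = 8
New det = -12 + 8 = -4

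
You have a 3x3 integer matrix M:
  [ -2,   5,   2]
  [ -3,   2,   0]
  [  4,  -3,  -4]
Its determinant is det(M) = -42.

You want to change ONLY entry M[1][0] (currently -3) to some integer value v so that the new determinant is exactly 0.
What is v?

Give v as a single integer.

det is linear in entry M[1][0]: det = old_det + (v - -3) * C_10
Cofactor C_10 = 14
Want det = 0: -42 + (v - -3) * 14 = 0
  (v - -3) = 42 / 14 = 3
  v = -3 + (3) = 0

Answer: 0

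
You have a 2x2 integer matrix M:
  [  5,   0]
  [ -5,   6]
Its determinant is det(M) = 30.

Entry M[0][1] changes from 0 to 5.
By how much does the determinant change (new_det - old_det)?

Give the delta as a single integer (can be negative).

Cofactor C_01 = 5
Entry delta = 5 - 0 = 5
Det delta = entry_delta * cofactor = 5 * 5 = 25

Answer: 25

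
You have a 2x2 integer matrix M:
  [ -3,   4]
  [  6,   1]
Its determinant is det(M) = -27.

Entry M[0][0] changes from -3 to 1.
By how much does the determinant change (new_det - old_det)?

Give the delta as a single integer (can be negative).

Answer: 4

Derivation:
Cofactor C_00 = 1
Entry delta = 1 - -3 = 4
Det delta = entry_delta * cofactor = 4 * 1 = 4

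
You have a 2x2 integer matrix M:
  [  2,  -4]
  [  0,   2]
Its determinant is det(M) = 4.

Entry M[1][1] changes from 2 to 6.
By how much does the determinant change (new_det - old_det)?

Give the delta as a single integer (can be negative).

Answer: 8

Derivation:
Cofactor C_11 = 2
Entry delta = 6 - 2 = 4
Det delta = entry_delta * cofactor = 4 * 2 = 8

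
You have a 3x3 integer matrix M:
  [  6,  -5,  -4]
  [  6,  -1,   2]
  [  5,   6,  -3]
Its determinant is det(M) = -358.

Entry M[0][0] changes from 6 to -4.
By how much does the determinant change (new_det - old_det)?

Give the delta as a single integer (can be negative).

Cofactor C_00 = -9
Entry delta = -4 - 6 = -10
Det delta = entry_delta * cofactor = -10 * -9 = 90

Answer: 90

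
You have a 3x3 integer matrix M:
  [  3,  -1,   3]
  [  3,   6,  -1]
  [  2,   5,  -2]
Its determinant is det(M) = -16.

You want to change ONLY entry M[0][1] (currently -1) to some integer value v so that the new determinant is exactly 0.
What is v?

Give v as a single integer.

Answer: 3

Derivation:
det is linear in entry M[0][1]: det = old_det + (v - -1) * C_01
Cofactor C_01 = 4
Want det = 0: -16 + (v - -1) * 4 = 0
  (v - -1) = 16 / 4 = 4
  v = -1 + (4) = 3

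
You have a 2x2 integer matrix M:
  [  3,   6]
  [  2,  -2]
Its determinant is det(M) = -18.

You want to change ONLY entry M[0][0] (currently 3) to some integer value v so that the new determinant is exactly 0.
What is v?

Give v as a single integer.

det is linear in entry M[0][0]: det = old_det + (v - 3) * C_00
Cofactor C_00 = -2
Want det = 0: -18 + (v - 3) * -2 = 0
  (v - 3) = 18 / -2 = -9
  v = 3 + (-9) = -6

Answer: -6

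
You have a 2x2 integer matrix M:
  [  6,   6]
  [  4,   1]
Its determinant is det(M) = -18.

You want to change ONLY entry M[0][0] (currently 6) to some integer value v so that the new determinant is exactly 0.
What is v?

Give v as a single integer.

det is linear in entry M[0][0]: det = old_det + (v - 6) * C_00
Cofactor C_00 = 1
Want det = 0: -18 + (v - 6) * 1 = 0
  (v - 6) = 18 / 1 = 18
  v = 6 + (18) = 24

Answer: 24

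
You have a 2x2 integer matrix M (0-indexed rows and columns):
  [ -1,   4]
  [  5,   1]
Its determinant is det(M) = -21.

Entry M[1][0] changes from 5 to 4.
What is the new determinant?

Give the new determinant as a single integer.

det is linear in row 1: changing M[1][0] by delta changes det by delta * cofactor(1,0).
Cofactor C_10 = (-1)^(1+0) * minor(1,0) = -4
Entry delta = 4 - 5 = -1
Det delta = -1 * -4 = 4
New det = -21 + 4 = -17

Answer: -17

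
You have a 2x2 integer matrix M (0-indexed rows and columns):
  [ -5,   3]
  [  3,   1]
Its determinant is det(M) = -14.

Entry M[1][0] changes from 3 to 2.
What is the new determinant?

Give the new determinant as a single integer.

det is linear in row 1: changing M[1][0] by delta changes det by delta * cofactor(1,0).
Cofactor C_10 = (-1)^(1+0) * minor(1,0) = -3
Entry delta = 2 - 3 = -1
Det delta = -1 * -3 = 3
New det = -14 + 3 = -11

Answer: -11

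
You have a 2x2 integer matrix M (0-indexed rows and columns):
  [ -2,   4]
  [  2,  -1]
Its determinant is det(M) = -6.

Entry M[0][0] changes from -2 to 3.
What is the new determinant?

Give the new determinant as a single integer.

det is linear in row 0: changing M[0][0] by delta changes det by delta * cofactor(0,0).
Cofactor C_00 = (-1)^(0+0) * minor(0,0) = -1
Entry delta = 3 - -2 = 5
Det delta = 5 * -1 = -5
New det = -6 + -5 = -11

Answer: -11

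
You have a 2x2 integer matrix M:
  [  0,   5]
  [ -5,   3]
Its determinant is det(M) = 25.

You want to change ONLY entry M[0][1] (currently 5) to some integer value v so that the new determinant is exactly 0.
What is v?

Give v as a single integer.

det is linear in entry M[0][1]: det = old_det + (v - 5) * C_01
Cofactor C_01 = 5
Want det = 0: 25 + (v - 5) * 5 = 0
  (v - 5) = -25 / 5 = -5
  v = 5 + (-5) = 0

Answer: 0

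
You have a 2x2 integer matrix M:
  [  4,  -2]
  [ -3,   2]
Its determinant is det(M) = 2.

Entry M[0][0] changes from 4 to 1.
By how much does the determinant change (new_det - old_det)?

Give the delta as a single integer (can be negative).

Cofactor C_00 = 2
Entry delta = 1 - 4 = -3
Det delta = entry_delta * cofactor = -3 * 2 = -6

Answer: -6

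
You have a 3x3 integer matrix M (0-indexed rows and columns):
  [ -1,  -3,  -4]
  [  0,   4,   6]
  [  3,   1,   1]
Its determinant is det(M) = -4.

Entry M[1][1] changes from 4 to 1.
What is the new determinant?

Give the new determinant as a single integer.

Answer: -37

Derivation:
det is linear in row 1: changing M[1][1] by delta changes det by delta * cofactor(1,1).
Cofactor C_11 = (-1)^(1+1) * minor(1,1) = 11
Entry delta = 1 - 4 = -3
Det delta = -3 * 11 = -33
New det = -4 + -33 = -37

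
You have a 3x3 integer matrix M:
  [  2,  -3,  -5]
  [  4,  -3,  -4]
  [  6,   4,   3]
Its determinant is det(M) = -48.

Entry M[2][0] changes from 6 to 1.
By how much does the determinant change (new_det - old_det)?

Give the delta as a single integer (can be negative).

Answer: 15

Derivation:
Cofactor C_20 = -3
Entry delta = 1 - 6 = -5
Det delta = entry_delta * cofactor = -5 * -3 = 15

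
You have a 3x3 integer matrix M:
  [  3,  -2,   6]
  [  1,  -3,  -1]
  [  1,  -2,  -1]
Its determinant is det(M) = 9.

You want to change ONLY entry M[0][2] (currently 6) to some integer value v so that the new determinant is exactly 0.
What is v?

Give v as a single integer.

Answer: -3

Derivation:
det is linear in entry M[0][2]: det = old_det + (v - 6) * C_02
Cofactor C_02 = 1
Want det = 0: 9 + (v - 6) * 1 = 0
  (v - 6) = -9 / 1 = -9
  v = 6 + (-9) = -3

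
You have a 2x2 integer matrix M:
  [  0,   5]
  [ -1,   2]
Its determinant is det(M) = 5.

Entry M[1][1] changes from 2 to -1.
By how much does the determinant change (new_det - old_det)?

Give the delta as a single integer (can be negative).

Answer: 0

Derivation:
Cofactor C_11 = 0
Entry delta = -1 - 2 = -3
Det delta = entry_delta * cofactor = -3 * 0 = 0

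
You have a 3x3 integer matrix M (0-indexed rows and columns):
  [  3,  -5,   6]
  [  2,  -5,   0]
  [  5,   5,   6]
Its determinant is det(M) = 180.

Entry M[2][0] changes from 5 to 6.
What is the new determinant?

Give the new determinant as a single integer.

Answer: 210

Derivation:
det is linear in row 2: changing M[2][0] by delta changes det by delta * cofactor(2,0).
Cofactor C_20 = (-1)^(2+0) * minor(2,0) = 30
Entry delta = 6 - 5 = 1
Det delta = 1 * 30 = 30
New det = 180 + 30 = 210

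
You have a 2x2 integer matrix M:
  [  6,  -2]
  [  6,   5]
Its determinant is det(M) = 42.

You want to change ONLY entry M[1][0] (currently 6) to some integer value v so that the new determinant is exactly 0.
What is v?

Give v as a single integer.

det is linear in entry M[1][0]: det = old_det + (v - 6) * C_10
Cofactor C_10 = 2
Want det = 0: 42 + (v - 6) * 2 = 0
  (v - 6) = -42 / 2 = -21
  v = 6 + (-21) = -15

Answer: -15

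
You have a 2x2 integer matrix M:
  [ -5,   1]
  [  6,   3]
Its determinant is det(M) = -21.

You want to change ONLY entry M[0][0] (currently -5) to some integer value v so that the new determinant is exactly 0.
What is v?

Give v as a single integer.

Answer: 2

Derivation:
det is linear in entry M[0][0]: det = old_det + (v - -5) * C_00
Cofactor C_00 = 3
Want det = 0: -21 + (v - -5) * 3 = 0
  (v - -5) = 21 / 3 = 7
  v = -5 + (7) = 2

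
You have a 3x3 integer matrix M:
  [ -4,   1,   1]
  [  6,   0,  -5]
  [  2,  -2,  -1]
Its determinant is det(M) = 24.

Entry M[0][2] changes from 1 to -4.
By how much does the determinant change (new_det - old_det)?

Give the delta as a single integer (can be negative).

Cofactor C_02 = -12
Entry delta = -4 - 1 = -5
Det delta = entry_delta * cofactor = -5 * -12 = 60

Answer: 60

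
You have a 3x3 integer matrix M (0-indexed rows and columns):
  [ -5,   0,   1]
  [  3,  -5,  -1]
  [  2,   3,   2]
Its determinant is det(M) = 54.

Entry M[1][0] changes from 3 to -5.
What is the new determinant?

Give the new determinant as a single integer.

Answer: 30

Derivation:
det is linear in row 1: changing M[1][0] by delta changes det by delta * cofactor(1,0).
Cofactor C_10 = (-1)^(1+0) * minor(1,0) = 3
Entry delta = -5 - 3 = -8
Det delta = -8 * 3 = -24
New det = 54 + -24 = 30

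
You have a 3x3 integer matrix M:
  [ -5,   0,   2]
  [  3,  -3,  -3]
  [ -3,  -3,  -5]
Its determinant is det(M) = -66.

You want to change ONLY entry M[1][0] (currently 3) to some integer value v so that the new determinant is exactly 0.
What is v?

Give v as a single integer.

Answer: -8

Derivation:
det is linear in entry M[1][0]: det = old_det + (v - 3) * C_10
Cofactor C_10 = -6
Want det = 0: -66 + (v - 3) * -6 = 0
  (v - 3) = 66 / -6 = -11
  v = 3 + (-11) = -8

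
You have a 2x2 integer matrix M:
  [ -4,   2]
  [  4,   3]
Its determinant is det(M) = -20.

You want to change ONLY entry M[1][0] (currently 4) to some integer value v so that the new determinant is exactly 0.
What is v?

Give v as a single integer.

det is linear in entry M[1][0]: det = old_det + (v - 4) * C_10
Cofactor C_10 = -2
Want det = 0: -20 + (v - 4) * -2 = 0
  (v - 4) = 20 / -2 = -10
  v = 4 + (-10) = -6

Answer: -6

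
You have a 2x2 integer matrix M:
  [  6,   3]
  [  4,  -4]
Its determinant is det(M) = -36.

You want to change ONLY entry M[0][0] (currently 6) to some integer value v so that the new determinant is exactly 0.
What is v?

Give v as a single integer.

det is linear in entry M[0][0]: det = old_det + (v - 6) * C_00
Cofactor C_00 = -4
Want det = 0: -36 + (v - 6) * -4 = 0
  (v - 6) = 36 / -4 = -9
  v = 6 + (-9) = -3

Answer: -3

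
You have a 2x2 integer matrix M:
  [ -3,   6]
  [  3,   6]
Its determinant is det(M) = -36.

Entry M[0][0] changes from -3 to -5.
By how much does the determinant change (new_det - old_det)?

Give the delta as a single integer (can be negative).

Answer: -12

Derivation:
Cofactor C_00 = 6
Entry delta = -5 - -3 = -2
Det delta = entry_delta * cofactor = -2 * 6 = -12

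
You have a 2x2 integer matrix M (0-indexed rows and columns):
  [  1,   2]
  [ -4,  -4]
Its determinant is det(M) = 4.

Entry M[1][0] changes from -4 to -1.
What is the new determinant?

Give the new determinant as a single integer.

Answer: -2

Derivation:
det is linear in row 1: changing M[1][0] by delta changes det by delta * cofactor(1,0).
Cofactor C_10 = (-1)^(1+0) * minor(1,0) = -2
Entry delta = -1 - -4 = 3
Det delta = 3 * -2 = -6
New det = 4 + -6 = -2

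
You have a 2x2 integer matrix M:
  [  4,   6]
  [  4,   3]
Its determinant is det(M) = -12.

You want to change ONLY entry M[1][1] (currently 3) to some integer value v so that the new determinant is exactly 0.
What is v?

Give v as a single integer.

Answer: 6

Derivation:
det is linear in entry M[1][1]: det = old_det + (v - 3) * C_11
Cofactor C_11 = 4
Want det = 0: -12 + (v - 3) * 4 = 0
  (v - 3) = 12 / 4 = 3
  v = 3 + (3) = 6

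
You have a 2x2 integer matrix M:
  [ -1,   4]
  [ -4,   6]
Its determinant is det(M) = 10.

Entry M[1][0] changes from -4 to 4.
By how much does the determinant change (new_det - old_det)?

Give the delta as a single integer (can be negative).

Cofactor C_10 = -4
Entry delta = 4 - -4 = 8
Det delta = entry_delta * cofactor = 8 * -4 = -32

Answer: -32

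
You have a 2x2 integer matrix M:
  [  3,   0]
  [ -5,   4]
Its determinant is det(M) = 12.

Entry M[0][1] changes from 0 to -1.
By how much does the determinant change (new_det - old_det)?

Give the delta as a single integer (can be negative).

Cofactor C_01 = 5
Entry delta = -1 - 0 = -1
Det delta = entry_delta * cofactor = -1 * 5 = -5

Answer: -5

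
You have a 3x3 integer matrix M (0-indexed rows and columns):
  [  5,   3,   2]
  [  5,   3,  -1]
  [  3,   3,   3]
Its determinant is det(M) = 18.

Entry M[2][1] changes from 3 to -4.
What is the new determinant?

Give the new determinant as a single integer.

det is linear in row 2: changing M[2][1] by delta changes det by delta * cofactor(2,1).
Cofactor C_21 = (-1)^(2+1) * minor(2,1) = 15
Entry delta = -4 - 3 = -7
Det delta = -7 * 15 = -105
New det = 18 + -105 = -87

Answer: -87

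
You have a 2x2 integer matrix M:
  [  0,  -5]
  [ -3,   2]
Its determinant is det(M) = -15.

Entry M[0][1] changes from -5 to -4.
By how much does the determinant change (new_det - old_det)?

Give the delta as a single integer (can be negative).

Answer: 3

Derivation:
Cofactor C_01 = 3
Entry delta = -4 - -5 = 1
Det delta = entry_delta * cofactor = 1 * 3 = 3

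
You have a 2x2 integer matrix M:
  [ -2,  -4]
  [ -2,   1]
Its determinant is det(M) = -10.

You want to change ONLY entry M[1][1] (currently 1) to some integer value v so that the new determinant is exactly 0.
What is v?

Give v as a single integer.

det is linear in entry M[1][1]: det = old_det + (v - 1) * C_11
Cofactor C_11 = -2
Want det = 0: -10 + (v - 1) * -2 = 0
  (v - 1) = 10 / -2 = -5
  v = 1 + (-5) = -4

Answer: -4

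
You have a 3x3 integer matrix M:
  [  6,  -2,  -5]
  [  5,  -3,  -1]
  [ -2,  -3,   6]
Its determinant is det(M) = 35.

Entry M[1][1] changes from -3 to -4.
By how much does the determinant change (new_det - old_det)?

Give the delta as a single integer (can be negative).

Answer: -26

Derivation:
Cofactor C_11 = 26
Entry delta = -4 - -3 = -1
Det delta = entry_delta * cofactor = -1 * 26 = -26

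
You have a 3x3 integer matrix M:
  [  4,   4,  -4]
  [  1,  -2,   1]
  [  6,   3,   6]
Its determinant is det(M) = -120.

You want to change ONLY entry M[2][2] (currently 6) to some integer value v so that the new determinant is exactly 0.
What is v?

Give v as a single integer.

det is linear in entry M[2][2]: det = old_det + (v - 6) * C_22
Cofactor C_22 = -12
Want det = 0: -120 + (v - 6) * -12 = 0
  (v - 6) = 120 / -12 = -10
  v = 6 + (-10) = -4

Answer: -4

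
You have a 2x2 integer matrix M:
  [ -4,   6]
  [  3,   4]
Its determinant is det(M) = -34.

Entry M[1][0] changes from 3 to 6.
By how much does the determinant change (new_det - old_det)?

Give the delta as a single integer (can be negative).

Answer: -18

Derivation:
Cofactor C_10 = -6
Entry delta = 6 - 3 = 3
Det delta = entry_delta * cofactor = 3 * -6 = -18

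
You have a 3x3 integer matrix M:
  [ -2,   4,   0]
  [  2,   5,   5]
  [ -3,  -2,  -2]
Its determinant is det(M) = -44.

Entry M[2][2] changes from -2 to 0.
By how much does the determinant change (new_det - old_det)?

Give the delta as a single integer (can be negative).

Answer: -36

Derivation:
Cofactor C_22 = -18
Entry delta = 0 - -2 = 2
Det delta = entry_delta * cofactor = 2 * -18 = -36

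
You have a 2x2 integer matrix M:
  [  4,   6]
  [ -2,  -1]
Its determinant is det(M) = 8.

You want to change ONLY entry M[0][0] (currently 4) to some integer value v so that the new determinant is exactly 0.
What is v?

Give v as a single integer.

det is linear in entry M[0][0]: det = old_det + (v - 4) * C_00
Cofactor C_00 = -1
Want det = 0: 8 + (v - 4) * -1 = 0
  (v - 4) = -8 / -1 = 8
  v = 4 + (8) = 12

Answer: 12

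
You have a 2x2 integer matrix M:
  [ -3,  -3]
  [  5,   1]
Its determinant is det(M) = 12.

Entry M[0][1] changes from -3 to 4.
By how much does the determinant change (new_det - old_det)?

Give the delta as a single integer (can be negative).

Cofactor C_01 = -5
Entry delta = 4 - -3 = 7
Det delta = entry_delta * cofactor = 7 * -5 = -35

Answer: -35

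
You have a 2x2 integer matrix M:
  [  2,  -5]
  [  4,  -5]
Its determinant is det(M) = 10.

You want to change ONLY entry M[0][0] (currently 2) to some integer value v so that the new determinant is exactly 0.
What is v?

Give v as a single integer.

det is linear in entry M[0][0]: det = old_det + (v - 2) * C_00
Cofactor C_00 = -5
Want det = 0: 10 + (v - 2) * -5 = 0
  (v - 2) = -10 / -5 = 2
  v = 2 + (2) = 4

Answer: 4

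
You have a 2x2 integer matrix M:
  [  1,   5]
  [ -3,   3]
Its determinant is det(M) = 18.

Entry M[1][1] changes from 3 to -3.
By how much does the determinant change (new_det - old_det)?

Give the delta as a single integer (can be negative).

Cofactor C_11 = 1
Entry delta = -3 - 3 = -6
Det delta = entry_delta * cofactor = -6 * 1 = -6

Answer: -6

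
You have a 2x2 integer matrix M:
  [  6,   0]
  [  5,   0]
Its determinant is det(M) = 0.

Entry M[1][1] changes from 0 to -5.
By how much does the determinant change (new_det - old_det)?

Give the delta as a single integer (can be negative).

Answer: -30

Derivation:
Cofactor C_11 = 6
Entry delta = -5 - 0 = -5
Det delta = entry_delta * cofactor = -5 * 6 = -30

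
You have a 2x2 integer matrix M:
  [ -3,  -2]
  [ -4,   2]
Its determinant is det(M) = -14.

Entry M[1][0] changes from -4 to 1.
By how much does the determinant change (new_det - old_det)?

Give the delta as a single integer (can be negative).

Cofactor C_10 = 2
Entry delta = 1 - -4 = 5
Det delta = entry_delta * cofactor = 5 * 2 = 10

Answer: 10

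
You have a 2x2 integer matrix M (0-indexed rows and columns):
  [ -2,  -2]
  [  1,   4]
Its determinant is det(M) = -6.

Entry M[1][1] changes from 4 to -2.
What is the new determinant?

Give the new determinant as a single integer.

det is linear in row 1: changing M[1][1] by delta changes det by delta * cofactor(1,1).
Cofactor C_11 = (-1)^(1+1) * minor(1,1) = -2
Entry delta = -2 - 4 = -6
Det delta = -6 * -2 = 12
New det = -6 + 12 = 6

Answer: 6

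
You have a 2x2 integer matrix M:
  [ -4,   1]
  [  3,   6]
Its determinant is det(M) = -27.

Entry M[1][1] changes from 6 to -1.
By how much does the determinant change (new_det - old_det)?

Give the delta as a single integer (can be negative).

Answer: 28

Derivation:
Cofactor C_11 = -4
Entry delta = -1 - 6 = -7
Det delta = entry_delta * cofactor = -7 * -4 = 28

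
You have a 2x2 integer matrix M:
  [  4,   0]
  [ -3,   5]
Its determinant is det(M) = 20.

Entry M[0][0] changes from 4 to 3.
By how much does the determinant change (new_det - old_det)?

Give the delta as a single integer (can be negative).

Answer: -5

Derivation:
Cofactor C_00 = 5
Entry delta = 3 - 4 = -1
Det delta = entry_delta * cofactor = -1 * 5 = -5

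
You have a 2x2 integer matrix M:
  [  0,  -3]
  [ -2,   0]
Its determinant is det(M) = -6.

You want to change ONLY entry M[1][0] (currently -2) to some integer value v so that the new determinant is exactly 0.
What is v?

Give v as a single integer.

Answer: 0

Derivation:
det is linear in entry M[1][0]: det = old_det + (v - -2) * C_10
Cofactor C_10 = 3
Want det = 0: -6 + (v - -2) * 3 = 0
  (v - -2) = 6 / 3 = 2
  v = -2 + (2) = 0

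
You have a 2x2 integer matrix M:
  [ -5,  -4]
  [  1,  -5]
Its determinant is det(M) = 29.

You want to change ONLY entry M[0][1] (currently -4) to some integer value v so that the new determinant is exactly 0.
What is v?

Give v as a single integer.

Answer: 25

Derivation:
det is linear in entry M[0][1]: det = old_det + (v - -4) * C_01
Cofactor C_01 = -1
Want det = 0: 29 + (v - -4) * -1 = 0
  (v - -4) = -29 / -1 = 29
  v = -4 + (29) = 25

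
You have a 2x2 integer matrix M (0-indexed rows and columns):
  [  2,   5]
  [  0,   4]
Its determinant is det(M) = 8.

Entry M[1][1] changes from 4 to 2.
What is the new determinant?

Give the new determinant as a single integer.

det is linear in row 1: changing M[1][1] by delta changes det by delta * cofactor(1,1).
Cofactor C_11 = (-1)^(1+1) * minor(1,1) = 2
Entry delta = 2 - 4 = -2
Det delta = -2 * 2 = -4
New det = 8 + -4 = 4

Answer: 4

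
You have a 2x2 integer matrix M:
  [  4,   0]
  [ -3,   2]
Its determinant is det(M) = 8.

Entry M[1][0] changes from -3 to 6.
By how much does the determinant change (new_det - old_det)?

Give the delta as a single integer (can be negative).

Answer: 0

Derivation:
Cofactor C_10 = 0
Entry delta = 6 - -3 = 9
Det delta = entry_delta * cofactor = 9 * 0 = 0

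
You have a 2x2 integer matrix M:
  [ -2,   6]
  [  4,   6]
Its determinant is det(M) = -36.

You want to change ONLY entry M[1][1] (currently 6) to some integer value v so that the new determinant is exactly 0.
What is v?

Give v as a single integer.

det is linear in entry M[1][1]: det = old_det + (v - 6) * C_11
Cofactor C_11 = -2
Want det = 0: -36 + (v - 6) * -2 = 0
  (v - 6) = 36 / -2 = -18
  v = 6 + (-18) = -12

Answer: -12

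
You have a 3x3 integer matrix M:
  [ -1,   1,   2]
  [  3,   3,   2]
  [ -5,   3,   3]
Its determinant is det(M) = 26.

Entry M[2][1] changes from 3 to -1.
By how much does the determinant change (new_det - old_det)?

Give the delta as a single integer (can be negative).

Cofactor C_21 = 8
Entry delta = -1 - 3 = -4
Det delta = entry_delta * cofactor = -4 * 8 = -32

Answer: -32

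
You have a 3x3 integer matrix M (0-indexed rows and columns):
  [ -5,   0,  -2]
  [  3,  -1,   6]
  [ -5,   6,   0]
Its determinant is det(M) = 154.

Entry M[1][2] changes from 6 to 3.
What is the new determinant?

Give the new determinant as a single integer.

det is linear in row 1: changing M[1][2] by delta changes det by delta * cofactor(1,2).
Cofactor C_12 = (-1)^(1+2) * minor(1,2) = 30
Entry delta = 3 - 6 = -3
Det delta = -3 * 30 = -90
New det = 154 + -90 = 64

Answer: 64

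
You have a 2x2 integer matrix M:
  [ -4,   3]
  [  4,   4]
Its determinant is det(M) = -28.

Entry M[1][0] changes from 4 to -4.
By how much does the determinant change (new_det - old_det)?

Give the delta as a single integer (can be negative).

Answer: 24

Derivation:
Cofactor C_10 = -3
Entry delta = -4 - 4 = -8
Det delta = entry_delta * cofactor = -8 * -3 = 24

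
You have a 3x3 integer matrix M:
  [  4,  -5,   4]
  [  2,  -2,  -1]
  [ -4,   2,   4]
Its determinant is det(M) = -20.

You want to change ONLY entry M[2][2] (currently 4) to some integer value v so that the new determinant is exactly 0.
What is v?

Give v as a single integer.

Answer: 14

Derivation:
det is linear in entry M[2][2]: det = old_det + (v - 4) * C_22
Cofactor C_22 = 2
Want det = 0: -20 + (v - 4) * 2 = 0
  (v - 4) = 20 / 2 = 10
  v = 4 + (10) = 14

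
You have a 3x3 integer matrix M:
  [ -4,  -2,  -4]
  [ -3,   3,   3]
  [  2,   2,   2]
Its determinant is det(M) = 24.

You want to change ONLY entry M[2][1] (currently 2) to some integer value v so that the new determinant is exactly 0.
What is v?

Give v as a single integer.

Answer: 1

Derivation:
det is linear in entry M[2][1]: det = old_det + (v - 2) * C_21
Cofactor C_21 = 24
Want det = 0: 24 + (v - 2) * 24 = 0
  (v - 2) = -24 / 24 = -1
  v = 2 + (-1) = 1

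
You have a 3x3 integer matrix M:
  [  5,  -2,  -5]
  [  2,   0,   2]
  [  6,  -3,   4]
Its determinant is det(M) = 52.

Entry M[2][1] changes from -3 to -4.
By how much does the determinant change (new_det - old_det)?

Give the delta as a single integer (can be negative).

Answer: 20

Derivation:
Cofactor C_21 = -20
Entry delta = -4 - -3 = -1
Det delta = entry_delta * cofactor = -1 * -20 = 20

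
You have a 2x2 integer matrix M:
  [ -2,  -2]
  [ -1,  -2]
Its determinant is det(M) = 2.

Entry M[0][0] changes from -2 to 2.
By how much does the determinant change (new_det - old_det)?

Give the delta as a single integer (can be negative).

Answer: -8

Derivation:
Cofactor C_00 = -2
Entry delta = 2 - -2 = 4
Det delta = entry_delta * cofactor = 4 * -2 = -8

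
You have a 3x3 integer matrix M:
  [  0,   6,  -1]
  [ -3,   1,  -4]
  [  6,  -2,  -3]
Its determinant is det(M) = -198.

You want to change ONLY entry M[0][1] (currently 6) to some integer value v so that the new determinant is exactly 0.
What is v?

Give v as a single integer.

Answer: 0

Derivation:
det is linear in entry M[0][1]: det = old_det + (v - 6) * C_01
Cofactor C_01 = -33
Want det = 0: -198 + (v - 6) * -33 = 0
  (v - 6) = 198 / -33 = -6
  v = 6 + (-6) = 0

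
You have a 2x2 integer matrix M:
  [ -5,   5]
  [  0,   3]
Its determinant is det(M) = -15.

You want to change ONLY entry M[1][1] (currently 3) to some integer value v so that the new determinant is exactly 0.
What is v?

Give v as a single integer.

det is linear in entry M[1][1]: det = old_det + (v - 3) * C_11
Cofactor C_11 = -5
Want det = 0: -15 + (v - 3) * -5 = 0
  (v - 3) = 15 / -5 = -3
  v = 3 + (-3) = 0

Answer: 0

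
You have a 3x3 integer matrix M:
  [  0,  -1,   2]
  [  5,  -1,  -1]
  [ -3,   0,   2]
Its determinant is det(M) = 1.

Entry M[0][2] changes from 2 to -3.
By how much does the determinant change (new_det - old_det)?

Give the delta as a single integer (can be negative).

Cofactor C_02 = -3
Entry delta = -3 - 2 = -5
Det delta = entry_delta * cofactor = -5 * -3 = 15

Answer: 15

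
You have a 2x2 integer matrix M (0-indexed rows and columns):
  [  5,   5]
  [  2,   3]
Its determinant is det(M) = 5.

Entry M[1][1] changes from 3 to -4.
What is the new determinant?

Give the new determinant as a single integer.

Answer: -30

Derivation:
det is linear in row 1: changing M[1][1] by delta changes det by delta * cofactor(1,1).
Cofactor C_11 = (-1)^(1+1) * minor(1,1) = 5
Entry delta = -4 - 3 = -7
Det delta = -7 * 5 = -35
New det = 5 + -35 = -30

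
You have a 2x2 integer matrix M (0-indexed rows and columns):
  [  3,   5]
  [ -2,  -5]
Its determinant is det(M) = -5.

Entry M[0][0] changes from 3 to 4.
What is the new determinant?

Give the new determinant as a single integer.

det is linear in row 0: changing M[0][0] by delta changes det by delta * cofactor(0,0).
Cofactor C_00 = (-1)^(0+0) * minor(0,0) = -5
Entry delta = 4 - 3 = 1
Det delta = 1 * -5 = -5
New det = -5 + -5 = -10

Answer: -10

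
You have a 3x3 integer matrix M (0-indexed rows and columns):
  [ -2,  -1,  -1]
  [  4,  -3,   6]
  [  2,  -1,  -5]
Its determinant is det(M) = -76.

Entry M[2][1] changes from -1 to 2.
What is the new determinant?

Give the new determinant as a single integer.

det is linear in row 2: changing M[2][1] by delta changes det by delta * cofactor(2,1).
Cofactor C_21 = (-1)^(2+1) * minor(2,1) = 8
Entry delta = 2 - -1 = 3
Det delta = 3 * 8 = 24
New det = -76 + 24 = -52

Answer: -52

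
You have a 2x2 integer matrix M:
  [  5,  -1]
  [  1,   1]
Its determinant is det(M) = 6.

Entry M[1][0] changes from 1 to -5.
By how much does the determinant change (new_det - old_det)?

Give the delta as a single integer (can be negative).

Cofactor C_10 = 1
Entry delta = -5 - 1 = -6
Det delta = entry_delta * cofactor = -6 * 1 = -6

Answer: -6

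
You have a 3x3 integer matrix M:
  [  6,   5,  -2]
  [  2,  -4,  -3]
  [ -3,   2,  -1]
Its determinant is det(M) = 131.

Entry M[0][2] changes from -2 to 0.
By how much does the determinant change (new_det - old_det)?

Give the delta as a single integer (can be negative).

Answer: -16

Derivation:
Cofactor C_02 = -8
Entry delta = 0 - -2 = 2
Det delta = entry_delta * cofactor = 2 * -8 = -16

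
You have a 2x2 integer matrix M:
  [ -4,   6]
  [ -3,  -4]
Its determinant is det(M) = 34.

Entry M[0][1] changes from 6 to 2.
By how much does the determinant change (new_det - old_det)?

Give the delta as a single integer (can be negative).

Answer: -12

Derivation:
Cofactor C_01 = 3
Entry delta = 2 - 6 = -4
Det delta = entry_delta * cofactor = -4 * 3 = -12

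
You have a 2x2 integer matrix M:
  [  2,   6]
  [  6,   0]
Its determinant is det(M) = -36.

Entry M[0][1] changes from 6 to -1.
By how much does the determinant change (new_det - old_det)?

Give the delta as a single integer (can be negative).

Cofactor C_01 = -6
Entry delta = -1 - 6 = -7
Det delta = entry_delta * cofactor = -7 * -6 = 42

Answer: 42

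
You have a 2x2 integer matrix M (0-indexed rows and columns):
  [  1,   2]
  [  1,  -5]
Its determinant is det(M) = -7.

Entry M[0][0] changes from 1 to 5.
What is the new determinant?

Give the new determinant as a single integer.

det is linear in row 0: changing M[0][0] by delta changes det by delta * cofactor(0,0).
Cofactor C_00 = (-1)^(0+0) * minor(0,0) = -5
Entry delta = 5 - 1 = 4
Det delta = 4 * -5 = -20
New det = -7 + -20 = -27

Answer: -27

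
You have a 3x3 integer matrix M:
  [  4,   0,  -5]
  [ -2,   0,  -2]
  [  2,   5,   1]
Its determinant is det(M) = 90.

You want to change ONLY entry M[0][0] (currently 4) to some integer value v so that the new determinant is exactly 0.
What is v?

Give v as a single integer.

Answer: -5

Derivation:
det is linear in entry M[0][0]: det = old_det + (v - 4) * C_00
Cofactor C_00 = 10
Want det = 0: 90 + (v - 4) * 10 = 0
  (v - 4) = -90 / 10 = -9
  v = 4 + (-9) = -5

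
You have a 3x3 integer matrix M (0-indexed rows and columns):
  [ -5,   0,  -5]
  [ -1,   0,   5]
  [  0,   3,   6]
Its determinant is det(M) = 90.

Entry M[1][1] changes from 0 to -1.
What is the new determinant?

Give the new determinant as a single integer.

Answer: 120

Derivation:
det is linear in row 1: changing M[1][1] by delta changes det by delta * cofactor(1,1).
Cofactor C_11 = (-1)^(1+1) * minor(1,1) = -30
Entry delta = -1 - 0 = -1
Det delta = -1 * -30 = 30
New det = 90 + 30 = 120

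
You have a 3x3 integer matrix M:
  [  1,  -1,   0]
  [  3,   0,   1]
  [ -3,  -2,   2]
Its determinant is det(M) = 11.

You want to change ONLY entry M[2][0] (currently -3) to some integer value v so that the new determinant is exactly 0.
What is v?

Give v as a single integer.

det is linear in entry M[2][0]: det = old_det + (v - -3) * C_20
Cofactor C_20 = -1
Want det = 0: 11 + (v - -3) * -1 = 0
  (v - -3) = -11 / -1 = 11
  v = -3 + (11) = 8

Answer: 8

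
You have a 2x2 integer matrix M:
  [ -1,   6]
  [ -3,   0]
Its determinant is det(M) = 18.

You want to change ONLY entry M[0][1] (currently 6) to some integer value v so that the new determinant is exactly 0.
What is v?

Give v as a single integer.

det is linear in entry M[0][1]: det = old_det + (v - 6) * C_01
Cofactor C_01 = 3
Want det = 0: 18 + (v - 6) * 3 = 0
  (v - 6) = -18 / 3 = -6
  v = 6 + (-6) = 0

Answer: 0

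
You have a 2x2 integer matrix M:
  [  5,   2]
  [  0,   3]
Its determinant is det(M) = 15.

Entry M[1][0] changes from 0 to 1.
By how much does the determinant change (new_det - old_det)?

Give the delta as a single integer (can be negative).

Answer: -2

Derivation:
Cofactor C_10 = -2
Entry delta = 1 - 0 = 1
Det delta = entry_delta * cofactor = 1 * -2 = -2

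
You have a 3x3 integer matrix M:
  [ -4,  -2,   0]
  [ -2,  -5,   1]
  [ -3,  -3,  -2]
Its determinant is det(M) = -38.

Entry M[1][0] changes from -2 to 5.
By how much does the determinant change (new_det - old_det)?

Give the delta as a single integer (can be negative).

Cofactor C_10 = -4
Entry delta = 5 - -2 = 7
Det delta = entry_delta * cofactor = 7 * -4 = -28

Answer: -28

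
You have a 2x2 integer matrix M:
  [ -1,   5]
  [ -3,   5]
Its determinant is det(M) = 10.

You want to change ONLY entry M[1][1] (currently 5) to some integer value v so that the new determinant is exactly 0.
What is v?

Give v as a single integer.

det is linear in entry M[1][1]: det = old_det + (v - 5) * C_11
Cofactor C_11 = -1
Want det = 0: 10 + (v - 5) * -1 = 0
  (v - 5) = -10 / -1 = 10
  v = 5 + (10) = 15

Answer: 15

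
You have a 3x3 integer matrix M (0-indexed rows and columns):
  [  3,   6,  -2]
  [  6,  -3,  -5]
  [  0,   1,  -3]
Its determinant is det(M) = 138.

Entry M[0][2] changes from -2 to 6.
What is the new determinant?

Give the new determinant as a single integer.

Answer: 186

Derivation:
det is linear in row 0: changing M[0][2] by delta changes det by delta * cofactor(0,2).
Cofactor C_02 = (-1)^(0+2) * minor(0,2) = 6
Entry delta = 6 - -2 = 8
Det delta = 8 * 6 = 48
New det = 138 + 48 = 186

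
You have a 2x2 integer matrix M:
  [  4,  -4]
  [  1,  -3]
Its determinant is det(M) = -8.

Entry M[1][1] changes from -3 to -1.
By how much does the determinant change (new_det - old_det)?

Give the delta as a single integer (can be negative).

Answer: 8

Derivation:
Cofactor C_11 = 4
Entry delta = -1 - -3 = 2
Det delta = entry_delta * cofactor = 2 * 4 = 8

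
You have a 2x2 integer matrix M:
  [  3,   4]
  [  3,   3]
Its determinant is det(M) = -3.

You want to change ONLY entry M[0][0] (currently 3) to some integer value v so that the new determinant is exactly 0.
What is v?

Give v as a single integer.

Answer: 4

Derivation:
det is linear in entry M[0][0]: det = old_det + (v - 3) * C_00
Cofactor C_00 = 3
Want det = 0: -3 + (v - 3) * 3 = 0
  (v - 3) = 3 / 3 = 1
  v = 3 + (1) = 4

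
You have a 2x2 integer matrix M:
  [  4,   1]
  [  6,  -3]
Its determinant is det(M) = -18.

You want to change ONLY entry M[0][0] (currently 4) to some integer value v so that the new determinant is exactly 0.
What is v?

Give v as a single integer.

det is linear in entry M[0][0]: det = old_det + (v - 4) * C_00
Cofactor C_00 = -3
Want det = 0: -18 + (v - 4) * -3 = 0
  (v - 4) = 18 / -3 = -6
  v = 4 + (-6) = -2

Answer: -2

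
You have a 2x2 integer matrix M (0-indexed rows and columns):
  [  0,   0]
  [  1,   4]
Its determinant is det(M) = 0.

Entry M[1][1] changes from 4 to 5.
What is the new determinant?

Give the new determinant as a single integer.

det is linear in row 1: changing M[1][1] by delta changes det by delta * cofactor(1,1).
Cofactor C_11 = (-1)^(1+1) * minor(1,1) = 0
Entry delta = 5 - 4 = 1
Det delta = 1 * 0 = 0
New det = 0 + 0 = 0

Answer: 0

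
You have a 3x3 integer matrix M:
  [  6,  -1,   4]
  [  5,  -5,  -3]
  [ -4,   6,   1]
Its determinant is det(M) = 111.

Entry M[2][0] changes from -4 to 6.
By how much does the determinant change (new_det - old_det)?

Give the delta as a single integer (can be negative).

Answer: 230

Derivation:
Cofactor C_20 = 23
Entry delta = 6 - -4 = 10
Det delta = entry_delta * cofactor = 10 * 23 = 230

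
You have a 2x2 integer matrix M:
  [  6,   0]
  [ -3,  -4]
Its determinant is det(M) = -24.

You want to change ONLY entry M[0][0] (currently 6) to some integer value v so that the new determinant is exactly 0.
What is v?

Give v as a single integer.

det is linear in entry M[0][0]: det = old_det + (v - 6) * C_00
Cofactor C_00 = -4
Want det = 0: -24 + (v - 6) * -4 = 0
  (v - 6) = 24 / -4 = -6
  v = 6 + (-6) = 0

Answer: 0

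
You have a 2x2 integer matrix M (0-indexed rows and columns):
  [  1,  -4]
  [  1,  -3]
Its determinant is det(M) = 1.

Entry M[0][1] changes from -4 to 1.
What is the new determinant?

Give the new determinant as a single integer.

Answer: -4

Derivation:
det is linear in row 0: changing M[0][1] by delta changes det by delta * cofactor(0,1).
Cofactor C_01 = (-1)^(0+1) * minor(0,1) = -1
Entry delta = 1 - -4 = 5
Det delta = 5 * -1 = -5
New det = 1 + -5 = -4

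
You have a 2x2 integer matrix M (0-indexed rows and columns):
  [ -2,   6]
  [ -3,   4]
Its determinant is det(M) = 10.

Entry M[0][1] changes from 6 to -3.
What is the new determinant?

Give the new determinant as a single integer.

det is linear in row 0: changing M[0][1] by delta changes det by delta * cofactor(0,1).
Cofactor C_01 = (-1)^(0+1) * minor(0,1) = 3
Entry delta = -3 - 6 = -9
Det delta = -9 * 3 = -27
New det = 10 + -27 = -17

Answer: -17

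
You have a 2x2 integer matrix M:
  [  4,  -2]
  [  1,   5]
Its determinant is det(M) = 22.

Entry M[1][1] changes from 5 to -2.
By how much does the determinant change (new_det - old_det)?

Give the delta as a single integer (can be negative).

Cofactor C_11 = 4
Entry delta = -2 - 5 = -7
Det delta = entry_delta * cofactor = -7 * 4 = -28

Answer: -28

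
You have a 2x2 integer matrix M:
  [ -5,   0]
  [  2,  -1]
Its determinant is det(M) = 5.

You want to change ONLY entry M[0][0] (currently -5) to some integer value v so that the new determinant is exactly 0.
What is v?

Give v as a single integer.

Answer: 0

Derivation:
det is linear in entry M[0][0]: det = old_det + (v - -5) * C_00
Cofactor C_00 = -1
Want det = 0: 5 + (v - -5) * -1 = 0
  (v - -5) = -5 / -1 = 5
  v = -5 + (5) = 0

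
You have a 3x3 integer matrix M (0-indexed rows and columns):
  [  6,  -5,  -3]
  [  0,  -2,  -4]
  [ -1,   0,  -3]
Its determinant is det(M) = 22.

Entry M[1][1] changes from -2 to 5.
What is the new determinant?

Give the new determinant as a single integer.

Answer: -125

Derivation:
det is linear in row 1: changing M[1][1] by delta changes det by delta * cofactor(1,1).
Cofactor C_11 = (-1)^(1+1) * minor(1,1) = -21
Entry delta = 5 - -2 = 7
Det delta = 7 * -21 = -147
New det = 22 + -147 = -125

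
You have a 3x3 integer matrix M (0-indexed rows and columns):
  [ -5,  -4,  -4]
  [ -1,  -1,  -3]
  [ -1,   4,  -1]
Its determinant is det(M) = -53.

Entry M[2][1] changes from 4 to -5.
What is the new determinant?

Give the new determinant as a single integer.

Answer: 46

Derivation:
det is linear in row 2: changing M[2][1] by delta changes det by delta * cofactor(2,1).
Cofactor C_21 = (-1)^(2+1) * minor(2,1) = -11
Entry delta = -5 - 4 = -9
Det delta = -9 * -11 = 99
New det = -53 + 99 = 46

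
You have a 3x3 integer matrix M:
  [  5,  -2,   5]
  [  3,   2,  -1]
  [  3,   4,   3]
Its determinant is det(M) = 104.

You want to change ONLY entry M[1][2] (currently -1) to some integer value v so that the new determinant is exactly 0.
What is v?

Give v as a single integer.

det is linear in entry M[1][2]: det = old_det + (v - -1) * C_12
Cofactor C_12 = -26
Want det = 0: 104 + (v - -1) * -26 = 0
  (v - -1) = -104 / -26 = 4
  v = -1 + (4) = 3

Answer: 3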